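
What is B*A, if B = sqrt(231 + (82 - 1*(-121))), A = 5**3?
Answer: 125*sqrt(434) ≈ 2604.1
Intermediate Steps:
A = 125
B = sqrt(434) (B = sqrt(231 + (82 + 121)) = sqrt(231 + 203) = sqrt(434) ≈ 20.833)
B*A = sqrt(434)*125 = 125*sqrt(434)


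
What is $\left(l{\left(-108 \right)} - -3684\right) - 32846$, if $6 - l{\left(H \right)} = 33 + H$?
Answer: $-29081$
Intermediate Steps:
$l{\left(H \right)} = -27 - H$ ($l{\left(H \right)} = 6 - \left(33 + H\right) = -27 - H$)
$\left(l{\left(-108 \right)} - -3684\right) - 32846 = \left(\left(-27 - -108\right) - -3684\right) - 32846 = \left(\left(-27 + 108\right) + 3684\right) - 32846 = \left(81 + 3684\right) - 32846 = 3765 - 32846 = -29081$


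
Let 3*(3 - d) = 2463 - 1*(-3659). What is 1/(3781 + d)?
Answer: 3/5230 ≈ 0.00057361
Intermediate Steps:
d = -6113/3 (d = 3 - (2463 - 1*(-3659))/3 = 3 - (2463 + 3659)/3 = 3 - ⅓*6122 = 3 - 6122/3 = -6113/3 ≈ -2037.7)
1/(3781 + d) = 1/(3781 - 6113/3) = 1/(5230/3) = 3/5230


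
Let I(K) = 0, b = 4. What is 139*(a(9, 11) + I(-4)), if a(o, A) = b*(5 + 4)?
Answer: 5004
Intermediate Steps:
a(o, A) = 36 (a(o, A) = 4*(5 + 4) = 4*9 = 36)
139*(a(9, 11) + I(-4)) = 139*(36 + 0) = 139*36 = 5004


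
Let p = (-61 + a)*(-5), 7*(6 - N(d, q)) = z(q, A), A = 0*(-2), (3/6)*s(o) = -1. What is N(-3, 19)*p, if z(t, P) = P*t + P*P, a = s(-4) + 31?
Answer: 960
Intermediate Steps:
s(o) = -2 (s(o) = 2*(-1) = -2)
A = 0
a = 29 (a = -2 + 31 = 29)
z(t, P) = P**2 + P*t (z(t, P) = P*t + P**2 = P**2 + P*t)
N(d, q) = 6 (N(d, q) = 6 - 0*(0 + q) = 6 - 0*q = 6 - 1/7*0 = 6 + 0 = 6)
p = 160 (p = (-61 + 29)*(-5) = -32*(-5) = 160)
N(-3, 19)*p = 6*160 = 960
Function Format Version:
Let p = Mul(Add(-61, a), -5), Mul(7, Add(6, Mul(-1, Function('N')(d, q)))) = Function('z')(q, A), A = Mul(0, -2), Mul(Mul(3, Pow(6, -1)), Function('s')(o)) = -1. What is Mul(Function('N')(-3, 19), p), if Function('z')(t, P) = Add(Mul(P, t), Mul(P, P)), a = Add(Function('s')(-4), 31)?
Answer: 960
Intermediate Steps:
Function('s')(o) = -2 (Function('s')(o) = Mul(2, -1) = -2)
A = 0
a = 29 (a = Add(-2, 31) = 29)
Function('z')(t, P) = Add(Pow(P, 2), Mul(P, t)) (Function('z')(t, P) = Add(Mul(P, t), Pow(P, 2)) = Add(Pow(P, 2), Mul(P, t)))
Function('N')(d, q) = 6 (Function('N')(d, q) = Add(6, Mul(Rational(-1, 7), Mul(0, Add(0, q)))) = Add(6, Mul(Rational(-1, 7), Mul(0, q))) = Add(6, Mul(Rational(-1, 7), 0)) = Add(6, 0) = 6)
p = 160 (p = Mul(Add(-61, 29), -5) = Mul(-32, -5) = 160)
Mul(Function('N')(-3, 19), p) = Mul(6, 160) = 960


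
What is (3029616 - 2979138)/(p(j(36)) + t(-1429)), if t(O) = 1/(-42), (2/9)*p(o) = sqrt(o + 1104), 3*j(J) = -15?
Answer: 1060038/19628689 + 200347182*sqrt(1099)/19628689 ≈ 338.42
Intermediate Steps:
j(J) = -5 (j(J) = (1/3)*(-15) = -5)
p(o) = 9*sqrt(1104 + o)/2 (p(o) = 9*sqrt(o + 1104)/2 = 9*sqrt(1104 + o)/2)
t(O) = -1/42
(3029616 - 2979138)/(p(j(36)) + t(-1429)) = (3029616 - 2979138)/(9*sqrt(1104 - 5)/2 - 1/42) = 50478/(9*sqrt(1099)/2 - 1/42) = 50478/(-1/42 + 9*sqrt(1099)/2)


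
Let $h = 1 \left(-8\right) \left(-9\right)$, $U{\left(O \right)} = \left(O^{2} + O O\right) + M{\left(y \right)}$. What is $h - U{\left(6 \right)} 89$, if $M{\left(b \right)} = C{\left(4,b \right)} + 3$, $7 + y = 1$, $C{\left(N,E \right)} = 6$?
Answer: $-7137$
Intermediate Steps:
$y = -6$ ($y = -7 + 1 = -6$)
$M{\left(b \right)} = 9$ ($M{\left(b \right)} = 6 + 3 = 9$)
$U{\left(O \right)} = 9 + 2 O^{2}$ ($U{\left(O \right)} = \left(O^{2} + O O\right) + 9 = \left(O^{2} + O^{2}\right) + 9 = 2 O^{2} + 9 = 9 + 2 O^{2}$)
$h = 72$ ($h = \left(-8\right) \left(-9\right) = 72$)
$h - U{\left(6 \right)} 89 = 72 - \left(9 + 2 \cdot 6^{2}\right) 89 = 72 - \left(9 + 2 \cdot 36\right) 89 = 72 - \left(9 + 72\right) 89 = 72 - 81 \cdot 89 = 72 - 7209 = -7137$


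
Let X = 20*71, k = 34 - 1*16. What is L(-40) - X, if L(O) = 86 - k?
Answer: -1352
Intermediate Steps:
k = 18 (k = 34 - 16 = 18)
X = 1420
L(O) = 68 (L(O) = 86 - 1*18 = 86 - 18 = 68)
L(-40) - X = 68 - 1*1420 = 68 - 1420 = -1352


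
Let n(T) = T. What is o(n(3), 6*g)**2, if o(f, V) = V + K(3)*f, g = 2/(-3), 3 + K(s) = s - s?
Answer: 169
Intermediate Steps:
K(s) = -3 (K(s) = -3 + (s - s) = -3 + 0 = -3)
g = -2/3 (g = 2*(-1/3) = -2/3 ≈ -0.66667)
o(f, V) = V - 3*f
o(n(3), 6*g)**2 = (6*(-2/3) - 3*3)**2 = (-4 - 9)**2 = (-13)**2 = 169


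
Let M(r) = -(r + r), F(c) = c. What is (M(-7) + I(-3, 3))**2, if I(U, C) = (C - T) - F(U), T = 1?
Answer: 361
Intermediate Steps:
I(U, C) = -1 + C - U (I(U, C) = (C - 1*1) - U = (C - 1) - U = (-1 + C) - U = -1 + C - U)
M(r) = -2*r
(M(-7) + I(-3, 3))**2 = (-2*(-7) + (-1 + 3 - 1*(-3)))**2 = (14 + (-1 + 3 + 3))**2 = (14 + 5)**2 = 19**2 = 361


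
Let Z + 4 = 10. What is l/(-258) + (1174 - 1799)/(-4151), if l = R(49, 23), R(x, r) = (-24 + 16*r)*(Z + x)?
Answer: -911345/12453 ≈ -73.183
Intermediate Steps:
Z = 6 (Z = -4 + 10 = 6)
R(x, r) = (-24 + 16*r)*(6 + x)
l = 18920 (l = -144 - 24*49 + 96*23 + 16*23*49 = -144 - 1176 + 2208 + 18032 = 18920)
l/(-258) + (1174 - 1799)/(-4151) = 18920/(-258) + (1174 - 1799)/(-4151) = 18920*(-1/258) - 625*(-1/4151) = -220/3 + 625/4151 = -911345/12453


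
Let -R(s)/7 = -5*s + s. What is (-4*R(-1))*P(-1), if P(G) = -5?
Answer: -560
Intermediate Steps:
R(s) = 28*s (R(s) = -7*(-5*s + s) = -(-28)*s = 28*s)
(-4*R(-1))*P(-1) = -112*(-1)*(-5) = -4*(-28)*(-5) = 112*(-5) = -560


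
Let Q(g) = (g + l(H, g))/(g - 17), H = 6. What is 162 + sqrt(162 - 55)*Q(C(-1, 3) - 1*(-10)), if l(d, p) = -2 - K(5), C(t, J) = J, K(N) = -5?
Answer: 162 - 4*sqrt(107) ≈ 120.62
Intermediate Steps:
l(d, p) = 3 (l(d, p) = -2 - 1*(-5) = -2 + 5 = 3)
Q(g) = (3 + g)/(-17 + g) (Q(g) = (g + 3)/(g - 17) = (3 + g)/(-17 + g))
162 + sqrt(162 - 55)*Q(C(-1, 3) - 1*(-10)) = 162 + sqrt(162 - 55)*((3 + (3 - 1*(-10)))/(-17 + (3 - 1*(-10)))) = 162 + sqrt(107)*((3 + (3 + 10))/(-17 + (3 + 10))) = 162 + sqrt(107)*((3 + 13)/(-17 + 13)) = 162 + sqrt(107)*(16/(-4)) = 162 + sqrt(107)*(-1/4*16) = 162 + sqrt(107)*(-4) = 162 - 4*sqrt(107)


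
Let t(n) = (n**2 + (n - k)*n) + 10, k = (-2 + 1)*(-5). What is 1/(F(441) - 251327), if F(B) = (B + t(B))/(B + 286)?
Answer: -727/182327521 ≈ -3.9873e-6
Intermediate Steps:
k = 5 (k = -1*(-5) = 5)
t(n) = 10 + n**2 + n*(-5 + n) (t(n) = (n**2 + (n - 1*5)*n) + 10 = (n**2 + (n - 5)*n) + 10 = (n**2 + (-5 + n)*n) + 10 = (n**2 + n*(-5 + n)) + 10 = 10 + n**2 + n*(-5 + n))
F(B) = (10 - 4*B + 2*B**2)/(286 + B) (F(B) = (B + (10 - 5*B + 2*B**2))/(B + 286) = (10 - 4*B + 2*B**2)/(286 + B))
1/(F(441) - 251327) = 1/(2*(5 + 441**2 - 2*441)/(286 + 441) - 251327) = 1/(2*(5 + 194481 - 882)/727 - 251327) = 1/(2*(1/727)*193604 - 251327) = 1/(387208/727 - 251327) = 1/(-182327521/727) = -727/182327521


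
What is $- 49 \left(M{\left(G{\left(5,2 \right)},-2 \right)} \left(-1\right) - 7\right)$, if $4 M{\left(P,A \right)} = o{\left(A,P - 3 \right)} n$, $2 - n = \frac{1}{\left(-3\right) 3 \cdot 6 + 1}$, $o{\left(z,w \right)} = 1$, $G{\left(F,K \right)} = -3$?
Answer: $\frac{77959}{212} \approx 367.73$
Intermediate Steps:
$n = \frac{107}{53}$ ($n = 2 - \frac{1}{\left(-3\right) 3 \cdot 6 + 1} = 2 - \frac{1}{\left(-9\right) 6 + 1} = 2 - \frac{1}{-54 + 1} = 2 - \frac{1}{-53} = 2 - - \frac{1}{53} = 2 + \frac{1}{53} = \frac{107}{53} \approx 2.0189$)
$M{\left(P,A \right)} = \frac{107}{212}$ ($M{\left(P,A \right)} = \frac{1 \cdot \frac{107}{53}}{4} = \frac{1}{4} \cdot \frac{107}{53} = \frac{107}{212}$)
$- 49 \left(M{\left(G{\left(5,2 \right)},-2 \right)} \left(-1\right) - 7\right) = - 49 \left(\frac{107}{212} \left(-1\right) - 7\right) = - 49 \left(- \frac{107}{212} - 7\right) = \left(-49\right) \left(- \frac{1591}{212}\right) = \frac{77959}{212}$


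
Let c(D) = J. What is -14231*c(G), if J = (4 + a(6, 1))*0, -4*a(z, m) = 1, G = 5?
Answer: 0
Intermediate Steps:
a(z, m) = -¼ (a(z, m) = -¼*1 = -¼)
J = 0 (J = (4 - ¼)*0 = (15/4)*0 = 0)
c(D) = 0
-14231*c(G) = -14231*0 = 0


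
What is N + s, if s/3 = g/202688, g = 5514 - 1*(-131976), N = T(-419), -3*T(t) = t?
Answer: 43081841/304032 ≈ 141.70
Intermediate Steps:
T(t) = -t/3
N = 419/3 (N = -1/3*(-419) = 419/3 ≈ 139.67)
g = 137490 (g = 5514 + 131976 = 137490)
s = 206235/101344 (s = 3*(137490/202688) = 3*(137490*(1/202688)) = 3*(68745/101344) = 206235/101344 ≈ 2.0350)
N + s = 419/3 + 206235/101344 = 43081841/304032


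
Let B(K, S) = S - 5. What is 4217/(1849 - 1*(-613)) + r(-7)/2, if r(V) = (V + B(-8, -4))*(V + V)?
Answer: 279961/2462 ≈ 113.71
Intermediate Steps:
B(K, S) = -5 + S
r(V) = 2*V*(-9 + V) (r(V) = (V + (-5 - 4))*(V + V) = (V - 9)*(2*V) = (-9 + V)*(2*V) = 2*V*(-9 + V))
4217/(1849 - 1*(-613)) + r(-7)/2 = 4217/(1849 - 1*(-613)) + (2*(-7)*(-9 - 7))/2 = 4217/(1849 + 613) + (2*(-7)*(-16))*(½) = 4217/2462 + 224*(½) = 4217*(1/2462) + 112 = 4217/2462 + 112 = 279961/2462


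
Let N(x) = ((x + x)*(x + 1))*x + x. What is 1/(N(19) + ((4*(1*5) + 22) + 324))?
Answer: 1/14825 ≈ 6.7454e-5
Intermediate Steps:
N(x) = x + 2*x**2*(1 + x) (N(x) = ((2*x)*(1 + x))*x + x = (2*x*(1 + x))*x + x = 2*x**2*(1 + x) + x = x + 2*x**2*(1 + x))
1/(N(19) + ((4*(1*5) + 22) + 324)) = 1/(19*(1 + 2*19 + 2*19**2) + ((4*(1*5) + 22) + 324)) = 1/(19*(1 + 38 + 2*361) + ((4*5 + 22) + 324)) = 1/(19*(1 + 38 + 722) + ((20 + 22) + 324)) = 1/(19*761 + (42 + 324)) = 1/(14459 + 366) = 1/14825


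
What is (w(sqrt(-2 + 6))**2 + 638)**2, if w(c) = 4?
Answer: 427716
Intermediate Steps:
(w(sqrt(-2 + 6))**2 + 638)**2 = (4**2 + 638)**2 = (16 + 638)**2 = 654**2 = 427716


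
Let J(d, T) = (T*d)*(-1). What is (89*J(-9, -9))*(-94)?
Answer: 677646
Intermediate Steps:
J(d, T) = -T*d
(89*J(-9, -9))*(-94) = (89*(-1*(-9)*(-9)))*(-94) = (89*(-81))*(-94) = -7209*(-94) = 677646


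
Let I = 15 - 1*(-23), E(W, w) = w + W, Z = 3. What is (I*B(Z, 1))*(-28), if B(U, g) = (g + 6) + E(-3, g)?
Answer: -5320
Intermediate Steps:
E(W, w) = W + w
I = 38 (I = 15 + 23 = 38)
B(U, g) = 3 + 2*g (B(U, g) = (g + 6) + (-3 + g) = (6 + g) + (-3 + g) = 3 + 2*g)
(I*B(Z, 1))*(-28) = (38*(3 + 2*1))*(-28) = (38*(3 + 2))*(-28) = (38*5)*(-28) = 190*(-28) = -5320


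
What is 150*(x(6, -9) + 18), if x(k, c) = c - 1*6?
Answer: 450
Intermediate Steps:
x(k, c) = -6 + c (x(k, c) = c - 6 = -6 + c)
150*(x(6, -9) + 18) = 150*((-6 - 9) + 18) = 150*(-15 + 18) = 150*3 = 450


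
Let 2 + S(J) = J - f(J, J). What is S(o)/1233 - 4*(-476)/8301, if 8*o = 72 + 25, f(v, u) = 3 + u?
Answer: 768709/3411711 ≈ 0.22531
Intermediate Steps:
o = 97/8 (o = (72 + 25)/8 = (⅛)*97 = 97/8 ≈ 12.125)
S(J) = -5 (S(J) = -2 + (J - (3 + J)) = -2 + (J + (-3 - J)) = -2 - 3 = -5)
S(o)/1233 - 4*(-476)/8301 = -5/1233 - 4*(-476)/8301 = -5*1/1233 + 1904*(1/8301) = -5/1233 + 1904/8301 = 768709/3411711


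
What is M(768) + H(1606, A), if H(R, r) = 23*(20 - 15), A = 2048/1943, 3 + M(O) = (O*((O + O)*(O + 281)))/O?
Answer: 1611376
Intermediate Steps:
M(O) = -3 + 2*O*(281 + O) (M(O) = -3 + (O*((O + O)*(O + 281)))/O = -3 + (O*((2*O)*(281 + O)))/O = -3 + (O*(2*O*(281 + O)))/O = -3 + (2*O²*(281 + O))/O = -3 + 2*O*(281 + O))
A = 2048/1943 (A = 2048*(1/1943) = 2048/1943 ≈ 1.0540)
H(R, r) = 115 (H(R, r) = 23*5 = 115)
M(768) + H(1606, A) = (-3 + 2*768² + 562*768) + 115 = (-3 + 2*589824 + 431616) + 115 = (-3 + 1179648 + 431616) + 115 = 1611261 + 115 = 1611376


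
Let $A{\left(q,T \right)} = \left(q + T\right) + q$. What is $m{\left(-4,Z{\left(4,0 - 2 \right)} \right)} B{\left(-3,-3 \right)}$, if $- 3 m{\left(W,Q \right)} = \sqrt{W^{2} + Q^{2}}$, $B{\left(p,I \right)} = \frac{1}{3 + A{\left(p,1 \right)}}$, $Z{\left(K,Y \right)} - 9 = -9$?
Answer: $\frac{2}{3} \approx 0.66667$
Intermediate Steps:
$Z{\left(K,Y \right)} = 0$ ($Z{\left(K,Y \right)} = 9 - 9 = 0$)
$A{\left(q,T \right)} = T + 2 q$ ($A{\left(q,T \right)} = \left(T + q\right) + q = T + 2 q$)
$B{\left(p,I \right)} = \frac{1}{4 + 2 p}$ ($B{\left(p,I \right)} = \frac{1}{3 + \left(1 + 2 p\right)} = \frac{1}{4 + 2 p}$)
$m{\left(W,Q \right)} = - \frac{\sqrt{Q^{2} + W^{2}}}{3}$ ($m{\left(W,Q \right)} = - \frac{\sqrt{W^{2} + Q^{2}}}{3} = - \frac{\sqrt{Q^{2} + W^{2}}}{3}$)
$m{\left(-4,Z{\left(4,0 - 2 \right)} \right)} B{\left(-3,-3 \right)} = - \frac{\sqrt{0^{2} + \left(-4\right)^{2}}}{3} \frac{1}{2 \left(2 - 3\right)} = - \frac{\sqrt{0 + 16}}{3} \frac{1}{2 \left(-1\right)} = - \frac{\sqrt{16}}{3} \cdot \frac{1}{2} \left(-1\right) = \left(- \frac{1}{3}\right) 4 \left(- \frac{1}{2}\right) = \left(- \frac{4}{3}\right) \left(- \frac{1}{2}\right) = \frac{2}{3}$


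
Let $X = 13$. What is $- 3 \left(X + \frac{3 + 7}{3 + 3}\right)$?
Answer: $-44$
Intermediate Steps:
$- 3 \left(X + \frac{3 + 7}{3 + 3}\right) = - 3 \left(13 + \frac{3 + 7}{3 + 3}\right) = - 3 \left(13 + \frac{10}{6}\right) = - 3 \left(13 + 10 \cdot \frac{1}{6}\right) = - 3 \left(13 + \frac{5}{3}\right) = \left(-3\right) \frac{44}{3} = -44$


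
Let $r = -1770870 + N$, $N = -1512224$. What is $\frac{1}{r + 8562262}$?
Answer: $\frac{1}{5279168} \approx 1.8942 \cdot 10^{-7}$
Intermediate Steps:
$r = -3283094$ ($r = -1770870 - 1512224 = -3283094$)
$\frac{1}{r + 8562262} = \frac{1}{-3283094 + 8562262} = \frac{1}{5279168}$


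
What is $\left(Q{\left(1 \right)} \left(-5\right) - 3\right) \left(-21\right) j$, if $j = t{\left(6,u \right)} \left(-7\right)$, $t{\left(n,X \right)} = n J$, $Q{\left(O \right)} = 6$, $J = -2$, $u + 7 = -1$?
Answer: $58212$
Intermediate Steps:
$u = -8$ ($u = -7 - 1 = -8$)
$t{\left(n,X \right)} = - 2 n$ ($t{\left(n,X \right)} = n \left(-2\right) = - 2 n$)
$j = 84$ ($j = \left(-2\right) 6 \left(-7\right) = \left(-12\right) \left(-7\right) = 84$)
$\left(Q{\left(1 \right)} \left(-5\right) - 3\right) \left(-21\right) j = \left(6 \left(-5\right) - 3\right) \left(-21\right) 84 = \left(-30 - 3\right) \left(-21\right) 84 = \left(-33\right) \left(-21\right) 84 = 693 \cdot 84 = 58212$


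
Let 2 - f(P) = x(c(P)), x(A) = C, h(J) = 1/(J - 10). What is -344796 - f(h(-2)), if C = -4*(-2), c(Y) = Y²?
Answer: -344790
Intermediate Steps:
h(J) = 1/(-10 + J)
C = 8
x(A) = 8
f(P) = -6 (f(P) = 2 - 1*8 = 2 - 8 = -6)
-344796 - f(h(-2)) = -344796 - 1*(-6) = -344796 + 6 = -344790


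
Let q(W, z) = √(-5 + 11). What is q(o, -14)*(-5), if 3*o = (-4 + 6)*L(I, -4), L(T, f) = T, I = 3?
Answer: -5*√6 ≈ -12.247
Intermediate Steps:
o = 2 (o = ((-4 + 6)*3)/3 = (2*3)/3 = (⅓)*6 = 2)
q(W, z) = √6
q(o, -14)*(-5) = √6*(-5) = -5*√6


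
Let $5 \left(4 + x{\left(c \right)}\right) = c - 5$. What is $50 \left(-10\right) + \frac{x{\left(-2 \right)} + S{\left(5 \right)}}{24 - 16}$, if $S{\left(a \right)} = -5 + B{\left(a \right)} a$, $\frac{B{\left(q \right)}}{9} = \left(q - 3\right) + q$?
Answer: $- \frac{18477}{40} \approx -461.92$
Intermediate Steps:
$x{\left(c \right)} = -5 + \frac{c}{5}$ ($x{\left(c \right)} = -4 + \frac{c - 5}{5} = -4 + \frac{-5 + c}{5} = -4 + \left(-1 + \frac{c}{5}\right) = -5 + \frac{c}{5}$)
$B{\left(q \right)} = -27 + 18 q$ ($B{\left(q \right)} = 9 \left(\left(q - 3\right) + q\right) = 9 \left(\left(-3 + q\right) + q\right) = 9 \left(-3 + 2 q\right) = -27 + 18 q$)
$S{\left(a \right)} = -5 + a \left(-27 + 18 a\right)$ ($S{\left(a \right)} = -5 + \left(-27 + 18 a\right) a = -5 + a \left(-27 + 18 a\right)$)
$50 \left(-10\right) + \frac{x{\left(-2 \right)} + S{\left(5 \right)}}{24 - 16} = 50 \left(-10\right) + \frac{\left(-5 + \frac{1}{5} \left(-2\right)\right) - \left(5 - 45 \left(-3 + 2 \cdot 5\right)\right)}{24 - 16} = -500 + \frac{\left(-5 - \frac{2}{5}\right) - \left(5 - 45 \left(-3 + 10\right)\right)}{8} = -500 + \left(- \frac{27}{5} - \left(5 - 315\right)\right) \frac{1}{8} = -500 + \left(- \frac{27}{5} + \left(-5 + 315\right)\right) \frac{1}{8} = -500 + \left(- \frac{27}{5} + 310\right) \frac{1}{8} = -500 + \frac{1523}{5} \cdot \frac{1}{8} = -500 + \frac{1523}{40} = - \frac{18477}{40}$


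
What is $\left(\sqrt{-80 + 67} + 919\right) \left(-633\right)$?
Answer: $-581727 - 633 i \sqrt{13} \approx -5.8173 \cdot 10^{5} - 2282.3 i$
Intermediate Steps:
$\left(\sqrt{-80 + 67} + 919\right) \left(-633\right) = \left(\sqrt{-13} + 919\right) \left(-633\right) = \left(i \sqrt{13} + 919\right) \left(-633\right) = \left(919 + i \sqrt{13}\right) \left(-633\right) = -581727 - 633 i \sqrt{13}$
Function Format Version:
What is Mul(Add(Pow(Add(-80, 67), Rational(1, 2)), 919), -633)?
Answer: Add(-581727, Mul(-633, I, Pow(13, Rational(1, 2)))) ≈ Add(-5.8173e+5, Mul(-2282.3, I))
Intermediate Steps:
Mul(Add(Pow(Add(-80, 67), Rational(1, 2)), 919), -633) = Mul(Add(Pow(-13, Rational(1, 2)), 919), -633) = Mul(Add(Mul(I, Pow(13, Rational(1, 2))), 919), -633) = Mul(Add(919, Mul(I, Pow(13, Rational(1, 2)))), -633) = Add(-581727, Mul(-633, I, Pow(13, Rational(1, 2))))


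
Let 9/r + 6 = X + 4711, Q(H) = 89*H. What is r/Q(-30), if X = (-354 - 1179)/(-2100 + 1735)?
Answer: -3/4191188 ≈ -7.1579e-7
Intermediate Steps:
X = 21/5 (X = -1533/(-365) = -1533*(-1/365) = 21/5 ≈ 4.2000)
r = 45/23546 (r = 9/(-6 + (21/5 + 4711)) = 9/(-6 + 23576/5) = 9/(23546/5) = 9*(5/23546) = 45/23546 ≈ 0.0019112)
r/Q(-30) = 45/(23546*((89*(-30)))) = (45/23546)/(-2670) = (45/23546)*(-1/2670) = -3/4191188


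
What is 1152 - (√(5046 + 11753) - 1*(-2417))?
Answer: -1265 - √16799 ≈ -1394.6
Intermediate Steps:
1152 - (√(5046 + 11753) - 1*(-2417)) = 1152 - (√16799 + 2417) = 1152 - (2417 + √16799) = 1152 + (-2417 - √16799) = -1265 - √16799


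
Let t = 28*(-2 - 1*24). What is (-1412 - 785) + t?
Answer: -2925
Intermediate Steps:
t = -728 (t = 28*(-2 - 24) = 28*(-26) = -728)
(-1412 - 785) + t = (-1412 - 785) - 728 = -2197 - 728 = -2925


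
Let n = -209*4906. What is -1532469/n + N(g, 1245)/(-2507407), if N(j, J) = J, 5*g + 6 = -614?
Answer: 3841246932153/2570979797078 ≈ 1.4941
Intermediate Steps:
g = -124 (g = -6/5 + (⅕)*(-614) = -6/5 - 614/5 = -124)
n = -1025354
-1532469/n + N(g, 1245)/(-2507407) = -1532469/(-1025354) + 1245/(-2507407) = -1532469*(-1/1025354) + 1245*(-1/2507407) = 1532469/1025354 - 1245/2507407 = 3841246932153/2570979797078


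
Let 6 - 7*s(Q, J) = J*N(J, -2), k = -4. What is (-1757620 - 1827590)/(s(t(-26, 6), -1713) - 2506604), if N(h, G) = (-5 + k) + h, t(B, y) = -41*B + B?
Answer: 12548235/10248004 ≈ 1.2245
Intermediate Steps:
t(B, y) = -40*B
N(h, G) = -9 + h (N(h, G) = (-5 - 4) + h = -9 + h)
s(Q, J) = 6/7 - J*(-9 + J)/7
(-1757620 - 1827590)/(s(t(-26, 6), -1713) - 2506604) = (-1757620 - 1827590)/((6/7 - ⅐*(-1713)*(-9 - 1713)) - 2506604) = -3585210/((6/7 - ⅐*(-1713)*(-1722)) - 2506604) = -3585210/((6/7 - 421398) - 2506604) = -3585210/(-2949780/7 - 2506604) = -3585210/(-20496008/7) = -3585210*(-7/20496008) = 12548235/10248004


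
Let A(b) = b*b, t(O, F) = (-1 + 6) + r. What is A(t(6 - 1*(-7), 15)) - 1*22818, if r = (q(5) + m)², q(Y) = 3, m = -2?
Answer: -22782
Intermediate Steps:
r = 1 (r = (3 - 2)² = 1² = 1)
t(O, F) = 6 (t(O, F) = (-1 + 6) + 1 = 5 + 1 = 6)
A(b) = b²
A(t(6 - 1*(-7), 15)) - 1*22818 = 6² - 1*22818 = 36 - 22818 = -22782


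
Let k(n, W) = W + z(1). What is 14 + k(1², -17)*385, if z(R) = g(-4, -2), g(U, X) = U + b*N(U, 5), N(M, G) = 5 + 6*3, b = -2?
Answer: -25781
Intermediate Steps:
N(M, G) = 23 (N(M, G) = 5 + 18 = 23)
g(U, X) = -46 + U (g(U, X) = U - 2*23 = U - 46 = -46 + U)
z(R) = -50 (z(R) = -46 - 4 = -50)
k(n, W) = -50 + W (k(n, W) = W - 50 = -50 + W)
14 + k(1², -17)*385 = 14 + (-50 - 17)*385 = 14 - 67*385 = 14 - 25795 = -25781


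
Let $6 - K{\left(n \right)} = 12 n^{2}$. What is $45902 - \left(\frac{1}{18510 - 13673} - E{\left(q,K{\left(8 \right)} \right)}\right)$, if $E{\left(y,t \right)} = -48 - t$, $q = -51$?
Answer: $\frac{225481591}{4837} \approx 46616.0$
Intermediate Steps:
$K{\left(n \right)} = 6 - 12 n^{2}$
$45902 - \left(\frac{1}{18510 - 13673} - E{\left(q,K{\left(8 \right)} \right)}\right) = 45902 - \left(\frac{1}{18510 - 13673} - \left(-48 - \left(6 - 12 \cdot 8^{2}\right)\right)\right) = 45902 - \left(\frac{1}{4837} - \left(-48 - \left(6 - 768\right)\right)\right) = 45902 - \left(\frac{1}{4837} - \left(-48 - -762\right)\right) = 45902 - \left(\frac{1}{4837} - \left(-48 + 762\right)\right) = 45902 - \left(\frac{1}{4837} - 714\right) = 45902 - - \frac{3453617}{4837} = 45902 + \frac{3453617}{4837} = \frac{225481591}{4837}$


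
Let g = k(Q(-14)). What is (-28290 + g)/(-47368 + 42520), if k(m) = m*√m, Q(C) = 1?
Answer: 28289/4848 ≈ 5.8352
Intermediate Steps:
k(m) = m^(3/2)
g = 1 (g = 1^(3/2) = 1)
(-28290 + g)/(-47368 + 42520) = (-28290 + 1)/(-47368 + 42520) = -28289/(-4848) = -28289*(-1/4848) = 28289/4848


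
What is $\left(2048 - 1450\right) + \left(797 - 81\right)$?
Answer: $1314$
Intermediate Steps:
$\left(2048 - 1450\right) + \left(797 - 81\right) = 598 + 716 = 1314$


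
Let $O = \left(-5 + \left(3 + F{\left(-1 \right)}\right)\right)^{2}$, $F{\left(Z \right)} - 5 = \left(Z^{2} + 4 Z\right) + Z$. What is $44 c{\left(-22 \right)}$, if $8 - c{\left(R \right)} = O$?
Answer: $308$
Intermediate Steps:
$F{\left(Z \right)} = 5 + Z^{2} + 5 Z$ ($F{\left(Z \right)} = 5 + \left(\left(Z^{2} + 4 Z\right) + Z\right) = 5 + \left(Z^{2} + 5 Z\right) = 5 + Z^{2} + 5 Z$)
$O = 1$ ($O = \left(-5 + \left(3 + \left(5 + \left(-1\right)^{2} + 5 \left(-1\right)\right)\right)\right)^{2} = \left(-5 + \left(3 + \left(5 + 1 - 5\right)\right)\right)^{2} = \left(-5 + \left(3 + 1\right)\right)^{2} = \left(-5 + 4\right)^{2} = \left(-1\right)^{2} = 1$)
$c{\left(R \right)} = 7$ ($c{\left(R \right)} = 8 - 1 = 7$)
$44 c{\left(-22 \right)} = 44 \cdot 7 = 308$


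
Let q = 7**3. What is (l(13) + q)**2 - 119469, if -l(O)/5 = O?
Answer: -42185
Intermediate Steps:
l(O) = -5*O
q = 343
(l(13) + q)**2 - 119469 = (-5*13 + 343)**2 - 119469 = (-65 + 343)**2 - 119469 = 278**2 - 119469 = 77284 - 119469 = -42185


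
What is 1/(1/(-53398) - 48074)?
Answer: -53398/2567055453 ≈ -2.0801e-5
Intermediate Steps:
1/(1/(-53398) - 48074) = 1/(-1/53398 - 48074) = 1/(-2567055453/53398) = -53398/2567055453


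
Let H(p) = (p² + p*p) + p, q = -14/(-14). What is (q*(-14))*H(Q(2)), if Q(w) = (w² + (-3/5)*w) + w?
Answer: -17808/25 ≈ -712.32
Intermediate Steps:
Q(w) = w² + 2*w/5 (Q(w) = (w² + (-3*⅕)*w) + w = (w² - 3*w/5) + w = w² + 2*w/5)
q = 1 (q = -14*(-1/14) = 1)
H(p) = p + 2*p² (H(p) = (p² + p²) + p = 2*p² + p = p + 2*p²)
(q*(-14))*H(Q(2)) = (1*(-14))*(((⅕)*2*(2 + 5*2))*(1 + 2*((⅕)*2*(2 + 5*2)))) = -14*(⅕)*2*(2 + 10)*(1 + 2*((⅕)*2*(2 + 10))) = -14*(⅕)*2*12*(1 + 2*((⅕)*2*12)) = -336*(1 + 2*(24/5))/5 = -336*(1 + 48/5)/5 = -336*53/(5*5) = -14*1272/25 = -17808/25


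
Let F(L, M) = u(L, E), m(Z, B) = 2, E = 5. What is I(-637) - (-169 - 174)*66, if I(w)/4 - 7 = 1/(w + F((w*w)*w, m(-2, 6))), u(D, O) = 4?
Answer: 14347574/633 ≈ 22666.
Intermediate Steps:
F(L, M) = 4
I(w) = 28 + 4/(4 + w) (I(w) = 28 + 4/(w + 4) = 28 + 4/(4 + w))
I(-637) - (-169 - 174)*66 = 4*(29 + 7*(-637))/(4 - 637) - (-169 - 174)*66 = 4*(29 - 4459)/(-633) - (-343)*66 = 4*(-1/633)*(-4430) - 1*(-22638) = 17720/633 + 22638 = 14347574/633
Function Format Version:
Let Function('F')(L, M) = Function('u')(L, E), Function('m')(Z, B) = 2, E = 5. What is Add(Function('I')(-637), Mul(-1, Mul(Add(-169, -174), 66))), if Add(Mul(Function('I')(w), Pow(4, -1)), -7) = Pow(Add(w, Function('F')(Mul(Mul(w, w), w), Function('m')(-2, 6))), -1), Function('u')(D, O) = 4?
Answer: Rational(14347574, 633) ≈ 22666.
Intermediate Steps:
Function('F')(L, M) = 4
Function('I')(w) = Add(28, Mul(4, Pow(Add(4, w), -1))) (Function('I')(w) = Add(28, Mul(4, Pow(Add(w, 4), -1))) = Add(28, Mul(4, Pow(Add(4, w), -1))))
Add(Function('I')(-637), Mul(-1, Mul(Add(-169, -174), 66))) = Add(Mul(4, Pow(Add(4, -637), -1), Add(29, Mul(7, -637))), Mul(-1, Mul(Add(-169, -174), 66))) = Add(Mul(4, Pow(-633, -1), Add(29, -4459)), Mul(-1, Mul(-343, 66))) = Add(Mul(4, Rational(-1, 633), -4430), Mul(-1, -22638)) = Add(Rational(17720, 633), 22638) = Rational(14347574, 633)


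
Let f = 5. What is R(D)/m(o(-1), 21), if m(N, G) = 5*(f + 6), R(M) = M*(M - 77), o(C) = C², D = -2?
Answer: 158/55 ≈ 2.8727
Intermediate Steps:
R(M) = M*(-77 + M)
m(N, G) = 55 (m(N, G) = 5*(5 + 6) = 5*11 = 55)
R(D)/m(o(-1), 21) = -2*(-77 - 2)/55 = -2*(-79)*(1/55) = 158*(1/55) = 158/55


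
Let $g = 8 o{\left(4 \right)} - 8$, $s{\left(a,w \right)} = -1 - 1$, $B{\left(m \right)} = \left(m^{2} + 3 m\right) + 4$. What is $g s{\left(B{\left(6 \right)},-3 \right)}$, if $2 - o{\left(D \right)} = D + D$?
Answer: $112$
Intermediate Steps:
$o{\left(D \right)} = 2 - 2 D$ ($o{\left(D \right)} = 2 - \left(D + D\right) = 2 - 2 D$)
$B{\left(m \right)} = 4 + m^{2} + 3 m$
$s{\left(a,w \right)} = -2$
$g = -56$ ($g = 8 \left(2 - 8\right) - 8 = 8 \left(-6\right) - 8 = -48 - 8 = -56$)
$g s{\left(B{\left(6 \right)},-3 \right)} = \left(-56\right) \left(-2\right) = 112$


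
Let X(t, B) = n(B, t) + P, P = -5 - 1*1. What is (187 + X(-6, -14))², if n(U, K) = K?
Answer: 30625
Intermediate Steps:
P = -6 (P = -5 - 1 = -6)
X(t, B) = -6 + t (X(t, B) = t - 6 = -6 + t)
(187 + X(-6, -14))² = (187 + (-6 - 6))² = (187 - 12)² = 175² = 30625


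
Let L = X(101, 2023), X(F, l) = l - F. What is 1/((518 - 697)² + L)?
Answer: 1/33963 ≈ 2.9444e-5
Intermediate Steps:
L = 1922 (L = 2023 - 1*101 = 2023 - 101 = 1922)
1/((518 - 697)² + L) = 1/((518 - 697)² + 1922) = 1/((-179)² + 1922) = 1/(32041 + 1922) = 1/33963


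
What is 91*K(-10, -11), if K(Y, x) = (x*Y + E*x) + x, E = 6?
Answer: 3003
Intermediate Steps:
K(Y, x) = 7*x + Y*x (K(Y, x) = (x*Y + 6*x) + x = (Y*x + 6*x) + x = (6*x + Y*x) + x = 7*x + Y*x)
91*K(-10, -11) = 91*(-11*(7 - 10)) = 91*(-11*(-3)) = 91*33 = 3003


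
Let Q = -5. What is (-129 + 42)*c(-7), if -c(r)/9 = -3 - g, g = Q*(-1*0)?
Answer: -2349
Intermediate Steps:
g = 0 (g = -(-5)*0 = -5*0 = 0)
c(r) = 27 (c(r) = -9*(-3 - 1*0) = -9*(-3 + 0) = -9*(-3) = 27)
(-129 + 42)*c(-7) = (-129 + 42)*27 = -87*27 = -2349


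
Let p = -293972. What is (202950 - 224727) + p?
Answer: -315749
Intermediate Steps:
(202950 - 224727) + p = (202950 - 224727) - 293972 = -21777 - 293972 = -315749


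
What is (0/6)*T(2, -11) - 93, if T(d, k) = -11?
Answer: -93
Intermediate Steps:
(0/6)*T(2, -11) - 93 = (0/6)*(-11) - 93 = (0*(1/6))*(-11) - 93 = 0*(-11) - 93 = 0 - 93 = -93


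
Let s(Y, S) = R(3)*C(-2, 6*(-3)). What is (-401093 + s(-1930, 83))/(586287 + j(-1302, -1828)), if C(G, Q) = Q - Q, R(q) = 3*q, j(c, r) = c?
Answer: -401093/584985 ≈ -0.68565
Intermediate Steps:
C(G, Q) = 0
s(Y, S) = 0 (s(Y, S) = (3*3)*0 = 9*0 = 0)
(-401093 + s(-1930, 83))/(586287 + j(-1302, -1828)) = (-401093 + 0)/(586287 - 1302) = -401093/584985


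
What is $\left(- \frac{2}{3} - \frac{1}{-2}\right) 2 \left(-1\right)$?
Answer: $\frac{1}{3} \approx 0.33333$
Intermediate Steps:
$\left(- \frac{2}{3} - \frac{1}{-2}\right) 2 \left(-1\right) = \left(\left(-2\right) \frac{1}{3} - - \frac{1}{2}\right) 2 \left(-1\right) = \left(- \frac{2}{3} + \frac{1}{2}\right) 2 \left(-1\right) = \left(- \frac{1}{6}\right) 2 \left(-1\right) = \left(- \frac{1}{3}\right) \left(-1\right) = \frac{1}{3}$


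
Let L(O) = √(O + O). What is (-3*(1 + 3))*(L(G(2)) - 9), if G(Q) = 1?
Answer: 108 - 12*√2 ≈ 91.029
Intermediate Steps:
L(O) = √2*√O (L(O) = √(2*O) = √2*√O)
(-3*(1 + 3))*(L(G(2)) - 9) = (-3*(1 + 3))*(√2*√1 - 9) = (-3*4)*(√2*1 - 9) = -12*(√2 - 9) = -12*(-9 + √2) = 108 - 12*√2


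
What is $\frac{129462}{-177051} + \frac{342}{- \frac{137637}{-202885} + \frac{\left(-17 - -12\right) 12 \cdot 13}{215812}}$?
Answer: $\frac{36769735274643971}{72653531817377} \approx 506.1$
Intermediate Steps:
$\frac{129462}{-177051} + \frac{342}{- \frac{137637}{-202885} + \frac{\left(-17 - -12\right) 12 \cdot 13}{215812}} = 129462 \left(- \frac{1}{177051}\right) + \frac{342}{\left(-137637\right) \left(- \frac{1}{202885}\right) + \left(-17 + 12\right) 12 \cdot 13 \cdot \frac{1}{215812}} = - \frac{43154}{59017} + \frac{342}{\frac{137637}{202885} + \left(-5\right) 12 \cdot 13 \cdot \frac{1}{215812}} = - \frac{43154}{59017} + \frac{342}{\frac{137637}{202885} + \left(-60\right) 13 \cdot \frac{1}{215812}} = - \frac{43154}{59017} + \frac{342}{\frac{137637}{202885} - \frac{195}{53953}} = - \frac{43154}{59017} + \frac{342}{\frac{7386366486}{10946254405}} = - \frac{43154}{59017} + 342 \cdot \frac{10946254405}{7386366486} = - \frac{43154}{59017} + \frac{623936501085}{1231061081} = \frac{36769735274643971}{72653531817377}$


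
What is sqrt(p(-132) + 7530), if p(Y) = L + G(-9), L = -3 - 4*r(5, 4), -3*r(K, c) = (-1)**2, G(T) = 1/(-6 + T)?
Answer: 2*sqrt(423465)/15 ≈ 86.766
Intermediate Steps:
r(K, c) = -1/3 (r(K, c) = -1/3*(-1)**2 = -1/3*1 = -1/3)
L = -5/3 (L = -3 - 4*(-1/3) = -3 + 4/3 = -5/3 ≈ -1.6667)
p(Y) = -26/15 (p(Y) = -5/3 + 1/(-6 - 9) = -5/3 + 1/(-15) = -5/3 - 1/15 = -26/15)
sqrt(p(-132) + 7530) = sqrt(-26/15 + 7530) = sqrt(112924/15) = 2*sqrt(423465)/15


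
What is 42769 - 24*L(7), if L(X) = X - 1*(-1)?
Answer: 42577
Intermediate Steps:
L(X) = 1 + X (L(X) = X + 1 = 1 + X)
42769 - 24*L(7) = 42769 - 24*(1 + 7) = 42769 - 24*8 = 42769 - 192 = 42577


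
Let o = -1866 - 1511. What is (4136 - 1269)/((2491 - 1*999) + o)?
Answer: -2867/1885 ≈ -1.5210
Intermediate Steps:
o = -3377
(4136 - 1269)/((2491 - 1*999) + o) = (4136 - 1269)/((2491 - 1*999) - 3377) = 2867/((2491 - 999) - 3377) = 2867/(1492 - 3377) = 2867/(-1885) = 2867*(-1/1885) = -2867/1885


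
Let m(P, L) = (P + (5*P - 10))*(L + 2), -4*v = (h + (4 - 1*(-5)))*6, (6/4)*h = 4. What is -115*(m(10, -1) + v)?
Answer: -7475/2 ≈ -3737.5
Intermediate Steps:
h = 8/3 (h = (2/3)*4 = 8/3 ≈ 2.6667)
v = -35/2 (v = -(8/3 + (4 - 1*(-5)))*6/4 = -(8/3 + (4 + 5))*6/4 = -(8/3 + 9)*6/4 = -35*6/12 = -1/4*70 = -35/2 ≈ -17.500)
m(P, L) = (-10 + 6*P)*(2 + L) (m(P, L) = (P + (-10 + 5*P))*(2 + L) = (-10 + 6*P)*(2 + L))
-115*(m(10, -1) + v) = -115*((-20 - 10*(-1) + 12*10 + 6*(-1)*10) - 35/2) = -115*((-20 + 10 + 120 - 60) - 35/2) = -115*(50 - 35/2) = -115*65/2 = -7475/2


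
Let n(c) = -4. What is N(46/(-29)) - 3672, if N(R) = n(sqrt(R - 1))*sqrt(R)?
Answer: -3672 - 4*I*sqrt(1334)/29 ≈ -3672.0 - 5.0378*I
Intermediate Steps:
N(R) = -4*sqrt(R)
N(46/(-29)) - 3672 = -4*sqrt(46)*(I*sqrt(29)/29) - 3672 = -4*I*sqrt(1334)/29 - 3672 = -3672 - 4*I*sqrt(1334)/29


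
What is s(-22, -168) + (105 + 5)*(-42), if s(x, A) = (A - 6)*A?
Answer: 24612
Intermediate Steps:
s(x, A) = A*(-6 + A) (s(x, A) = (-6 + A)*A = A*(-6 + A))
s(-22, -168) + (105 + 5)*(-42) = -168*(-6 - 168) + (105 + 5)*(-42) = -168*(-174) + 110*(-42) = 29232 - 4620 = 24612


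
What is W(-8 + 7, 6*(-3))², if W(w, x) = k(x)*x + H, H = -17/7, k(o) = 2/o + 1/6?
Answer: 576/49 ≈ 11.755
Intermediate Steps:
k(o) = ⅙ + 2/o (k(o) = 2/o + 1*(⅙) = 2/o + ⅙ = ⅙ + 2/o)
H = -17/7 (H = -17*⅐ = -17/7 ≈ -2.4286)
W(w, x) = -3/7 + x/6 (W(w, x) = ((12 + x)/(6*x))*x - 17/7 = (2 + x/6) - 17/7 = -3/7 + x/6)
W(-8 + 7, 6*(-3))² = (-3/7 + (6*(-3))/6)² = (-3/7 + (⅙)*(-18))² = (-3/7 - 3)² = (-24/7)² = 576/49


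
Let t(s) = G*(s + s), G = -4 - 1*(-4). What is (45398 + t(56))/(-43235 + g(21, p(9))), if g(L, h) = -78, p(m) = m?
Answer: -45398/43313 ≈ -1.0481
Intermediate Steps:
G = 0 (G = -4 + 4 = 0)
t(s) = 0 (t(s) = 0*(s + s) = 0*(2*s) = 0)
(45398 + t(56))/(-43235 + g(21, p(9))) = (45398 + 0)/(-43235 - 78) = 45398/(-43313) = 45398*(-1/43313) = -45398/43313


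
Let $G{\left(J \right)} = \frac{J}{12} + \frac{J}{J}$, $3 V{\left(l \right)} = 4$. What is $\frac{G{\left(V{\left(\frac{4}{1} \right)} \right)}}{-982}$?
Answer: $- \frac{5}{4419} \approx -0.0011315$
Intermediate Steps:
$V{\left(l \right)} = \frac{4}{3}$ ($V{\left(l \right)} = \frac{1}{3} \cdot 4 = \frac{4}{3}$)
$G{\left(J \right)} = 1 + \frac{J}{12}$ ($G{\left(J \right)} = J \frac{1}{12} + 1 = \frac{J}{12} + 1 = 1 + \frac{J}{12}$)
$\frac{G{\left(V{\left(\frac{4}{1} \right)} \right)}}{-982} = \frac{1 + \frac{1}{12} \cdot \frac{4}{3}}{-982} = \left(1 + \frac{1}{9}\right) \left(- \frac{1}{982}\right) = \frac{10}{9} \left(- \frac{1}{982}\right) = - \frac{5}{4419}$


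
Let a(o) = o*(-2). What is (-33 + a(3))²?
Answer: 1521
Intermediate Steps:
a(o) = -2*o
(-33 + a(3))² = (-33 - 2*3)² = (-33 - 6)² = (-39)² = 1521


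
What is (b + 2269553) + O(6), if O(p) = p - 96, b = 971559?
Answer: 3241022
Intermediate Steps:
O(p) = -96 + p
(b + 2269553) + O(6) = (971559 + 2269553) + (-96 + 6) = 3241112 - 90 = 3241022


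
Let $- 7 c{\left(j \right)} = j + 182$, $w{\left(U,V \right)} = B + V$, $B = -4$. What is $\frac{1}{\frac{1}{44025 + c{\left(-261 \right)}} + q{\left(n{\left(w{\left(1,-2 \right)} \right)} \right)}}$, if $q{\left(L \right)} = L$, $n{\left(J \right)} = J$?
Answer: $- \frac{308254}{1849517} \approx -0.16667$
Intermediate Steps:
$w{\left(U,V \right)} = -4 + V$
$c{\left(j \right)} = -26 - \frac{j}{7}$ ($c{\left(j \right)} = - \frac{j + 182}{7} = - \frac{182 + j}{7} = -26 - \frac{j}{7}$)
$\frac{1}{\frac{1}{44025 + c{\left(-261 \right)}} + q{\left(n{\left(w{\left(1,-2 \right)} \right)} \right)}} = \frac{1}{\frac{1}{44025 - - \frac{79}{7}} - 6} = \frac{1}{\frac{1}{44025 + \left(-26 + \frac{261}{7}\right)} - 6} = \frac{1}{\frac{1}{44025 + \frac{79}{7}} - 6} = \frac{1}{\frac{1}{\frac{308254}{7}} - 6} = \frac{1}{\frac{7}{308254} - 6} = \frac{1}{- \frac{1849517}{308254}} = - \frac{308254}{1849517}$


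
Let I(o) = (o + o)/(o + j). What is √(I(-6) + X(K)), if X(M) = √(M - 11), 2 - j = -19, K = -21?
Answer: 2*√(-5 + 25*I*√2)/5 ≈ 1.5673 + 1.8046*I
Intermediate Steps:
j = 21 (j = 2 - 1*(-19) = 2 + 19 = 21)
X(M) = √(-11 + M)
I(o) = 2*o/(21 + o) (I(o) = (o + o)/(o + 21) = (2*o)/(21 + o) = 2*o/(21 + o))
√(I(-6) + X(K)) = √(2*(-6)/(21 - 6) + √(-11 - 21)) = √(2*(-6)/15 + √(-32)) = √(2*(-6)*(1/15) + 4*I*√2) = √(-⅘ + 4*I*√2)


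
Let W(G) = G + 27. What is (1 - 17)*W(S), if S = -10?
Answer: -272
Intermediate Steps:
W(G) = 27 + G
(1 - 17)*W(S) = (1 - 17)*(27 - 10) = -16*17 = -272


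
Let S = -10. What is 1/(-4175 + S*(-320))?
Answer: -1/975 ≈ -0.0010256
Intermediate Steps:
1/(-4175 + S*(-320)) = 1/(-4175 - 10*(-320)) = 1/(-4175 + 3200) = 1/(-975) = -1/975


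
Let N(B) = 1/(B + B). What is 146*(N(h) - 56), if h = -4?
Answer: -32777/4 ≈ -8194.3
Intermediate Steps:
N(B) = 1/(2*B)
146*(N(h) - 56) = 146*((½)/(-4) - 56) = 146*((½)*(-¼) - 56) = 146*(-⅛ - 56) = 146*(-449/8) = -32777/4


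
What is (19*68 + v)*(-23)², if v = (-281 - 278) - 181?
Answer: 292008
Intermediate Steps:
v = -740 (v = -559 - 181 = -740)
(19*68 + v)*(-23)² = (19*68 - 740)*(-23)² = (1292 - 740)*529 = 552*529 = 292008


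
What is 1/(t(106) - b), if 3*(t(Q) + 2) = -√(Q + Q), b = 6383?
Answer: -57465/366913813 + 6*√53/366913813 ≈ -0.00015650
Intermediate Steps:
t(Q) = -2 - √2*√Q/3 (t(Q) = -2 + (-√(Q + Q))/3 = -2 + (-√(2*Q))/3 = -2 + (-√2*√Q)/3 = -2 - √2*√Q/3)
1/(t(106) - b) = 1/((-2 - √2*√106/3) - 1*6383) = 1/((-2 - 2*√53/3) - 6383) = 1/(-6385 - 2*√53/3)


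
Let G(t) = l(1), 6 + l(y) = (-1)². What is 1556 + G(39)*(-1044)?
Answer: 6776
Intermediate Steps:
l(y) = -5 (l(y) = -6 + (-1)² = -6 + 1 = -5)
G(t) = -5
1556 + G(39)*(-1044) = 1556 - 5*(-1044) = 1556 + 5220 = 6776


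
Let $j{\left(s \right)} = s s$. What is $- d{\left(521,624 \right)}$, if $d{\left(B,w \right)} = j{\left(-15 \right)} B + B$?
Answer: $-117746$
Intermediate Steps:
$j{\left(s \right)} = s^{2}$
$d{\left(B,w \right)} = 226 B$ ($d{\left(B,w \right)} = \left(-15\right)^{2} B + B = 225 B + B = 226 B$)
$- d{\left(521,624 \right)} = - 226 \cdot 521 = \left(-1\right) 117746 = -117746$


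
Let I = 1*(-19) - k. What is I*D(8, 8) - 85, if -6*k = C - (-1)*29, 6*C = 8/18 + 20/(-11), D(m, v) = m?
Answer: -176987/891 ≈ -198.64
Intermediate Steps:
C = -68/297 (C = (8/18 + 20/(-11))/6 = (8*(1/18) + 20*(-1/11))/6 = (4/9 - 20/11)/6 = (1/6)*(-136/99) = -68/297 ≈ -0.22896)
k = -8545/1782 (k = -(-68/297 - (-1)*29)/6 = -(-68/297 - 1*(-29))/6 = -(-68/297 + 29)/6 = -1/6*8545/297 = -8545/1782 ≈ -4.7952)
I = -25313/1782 (I = 1*(-19) - 1*(-8545/1782) = -19 + 8545/1782 = -25313/1782 ≈ -14.205)
I*D(8, 8) - 85 = -25313/1782*8 - 85 = -101252/891 - 85 = -176987/891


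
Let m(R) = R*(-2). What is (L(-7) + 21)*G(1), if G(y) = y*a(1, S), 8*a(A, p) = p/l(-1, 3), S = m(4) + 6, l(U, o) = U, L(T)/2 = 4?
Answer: 29/4 ≈ 7.2500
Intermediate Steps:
m(R) = -2*R
L(T) = 8 (L(T) = 2*4 = 8)
S = -2 (S = -2*4 + 6 = -8 + 6 = -2)
a(A, p) = -p/8 (a(A, p) = (p/(-1))/8 = (p*(-1))/8 = (-p)/8 = -p/8)
G(y) = y/4 (G(y) = y*(-⅛*(-2)) = y*(¼) = y/4)
(L(-7) + 21)*G(1) = (8 + 21)*((¼)*1) = 29*(¼) = 29/4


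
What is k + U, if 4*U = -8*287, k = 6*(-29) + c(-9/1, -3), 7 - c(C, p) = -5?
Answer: -736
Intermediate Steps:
c(C, p) = 12 (c(C, p) = 7 - 1*(-5) = 7 + 5 = 12)
k = -162 (k = 6*(-29) + 12 = -174 + 12 = -162)
U = -574 (U = (-8*287)/4 = (¼)*(-2296) = -574)
k + U = -162 - 574 = -736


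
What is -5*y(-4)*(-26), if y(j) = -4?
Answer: -520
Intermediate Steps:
-5*y(-4)*(-26) = -5*(-4)*(-26) = 20*(-26) = -520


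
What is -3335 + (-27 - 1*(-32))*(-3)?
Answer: -3350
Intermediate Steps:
-3335 + (-27 - 1*(-32))*(-3) = -3335 + (-27 + 32)*(-3) = -3335 + 5*(-3) = -3335 - 15 = -3350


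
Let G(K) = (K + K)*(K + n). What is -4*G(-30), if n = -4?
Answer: -8160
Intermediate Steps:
G(K) = 2*K*(-4 + K) (G(K) = (K + K)*(K - 4) = (2*K)*(-4 + K) = 2*K*(-4 + K))
-4*G(-30) = -8*(-30)*(-4 - 30) = -8*(-30)*(-34) = -4*2040 = -8160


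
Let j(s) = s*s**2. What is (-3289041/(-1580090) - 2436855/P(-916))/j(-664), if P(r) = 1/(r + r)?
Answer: -7054024800741441/462579159464960 ≈ -15.249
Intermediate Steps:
P(r) = 1/(2*r)
j(s) = s**3
(-3289041/(-1580090) - 2436855/P(-916))/j(-664) = (-3289041/(-1580090) - 2436855/((1/2)/(-916)))/((-664)**3) = (-3289041*(-1/1580090) - 2436855/((1/2)*(-1/916)))/(-292754944) = (3289041/1580090 - 2436855/(-1/1832))*(-1/292754944) = (3289041/1580090 - 2436855*(-1832))*(-1/292754944) = (3289041/1580090 + 4464318360)*(-1/292754944) = (7054024800741441/1580090)*(-1/292754944) = -7054024800741441/462579159464960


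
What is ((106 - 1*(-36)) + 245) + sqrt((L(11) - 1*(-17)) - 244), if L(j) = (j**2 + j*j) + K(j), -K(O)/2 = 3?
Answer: 390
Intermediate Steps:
K(O) = -6 (K(O) = -2*3 = -6)
L(j) = -6 + 2*j**2 (L(j) = (j**2 + j*j) - 6 = (j**2 + j**2) - 6 = 2*j**2 - 6 = -6 + 2*j**2)
((106 - 1*(-36)) + 245) + sqrt((L(11) - 1*(-17)) - 244) = ((106 - 1*(-36)) + 245) + sqrt(((-6 + 2*11**2) - 1*(-17)) - 244) = ((106 + 36) + 245) + sqrt(((-6 + 2*121) + 17) - 244) = (142 + 245) + sqrt(((-6 + 242) + 17) - 244) = 387 + sqrt((236 + 17) - 244) = 387 + sqrt(253 - 244) = 387 + sqrt(9) = 387 + 3 = 390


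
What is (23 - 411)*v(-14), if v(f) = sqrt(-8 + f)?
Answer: -388*I*sqrt(22) ≈ -1819.9*I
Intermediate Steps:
(23 - 411)*v(-14) = (23 - 411)*sqrt(-8 - 14) = -388*I*sqrt(22)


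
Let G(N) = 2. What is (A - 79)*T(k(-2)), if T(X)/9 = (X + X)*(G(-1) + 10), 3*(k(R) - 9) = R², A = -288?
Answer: -819144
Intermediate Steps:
k(R) = 9 + R²/3
T(X) = 216*X (T(X) = 9*((X + X)*(2 + 10)) = 9*((2*X)*12) = 9*(24*X) = 216*X)
(A - 79)*T(k(-2)) = (-288 - 79)*(216*(9 + (⅓)*(-2)²)) = -79272*(9 + (⅓)*4) = -79272*(9 + 4/3) = -79272*31/3 = -367*2232 = -819144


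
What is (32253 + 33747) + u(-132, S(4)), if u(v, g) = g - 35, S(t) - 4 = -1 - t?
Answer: 65964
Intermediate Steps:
S(t) = 3 - t (S(t) = 4 + (-1 - t) = 3 - t)
u(v, g) = -35 + g
(32253 + 33747) + u(-132, S(4)) = (32253 + 33747) + (-35 + (3 - 1*4)) = 66000 + (-35 + (3 - 4)) = 66000 + (-35 - 1) = 66000 - 36 = 65964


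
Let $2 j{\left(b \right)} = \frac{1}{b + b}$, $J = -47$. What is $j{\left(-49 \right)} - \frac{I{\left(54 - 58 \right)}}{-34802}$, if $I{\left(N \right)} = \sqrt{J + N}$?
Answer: $- \frac{1}{196} + \frac{i \sqrt{51}}{34802} \approx -0.005102 + 0.0002052 i$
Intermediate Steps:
$j{\left(b \right)} = \frac{1}{4 b}$ ($j{\left(b \right)} = \frac{1}{2 \left(b + b\right)} = \frac{1}{2 \cdot 2 b} = \frac{\frac{1}{2} \frac{1}{b}}{2} = \frac{1}{4 b}$)
$I{\left(N \right)} = \sqrt{-47 + N}$
$j{\left(-49 \right)} - \frac{I{\left(54 - 58 \right)}}{-34802} = \frac{1}{4 \left(-49\right)} - \frac{\sqrt{-47 + \left(54 - 58\right)}}{-34802} = \frac{1}{4} \left(- \frac{1}{49}\right) - \sqrt{-47 + \left(54 - 58\right)} \left(- \frac{1}{34802}\right) = - \frac{1}{196} - \sqrt{-47 - 4} \left(- \frac{1}{34802}\right) = - \frac{1}{196} - \sqrt{-51} \left(- \frac{1}{34802}\right) = - \frac{1}{196} - i \sqrt{51} \left(- \frac{1}{34802}\right) = - \frac{1}{196} - - \frac{i \sqrt{51}}{34802} = - \frac{1}{196} + \frac{i \sqrt{51}}{34802}$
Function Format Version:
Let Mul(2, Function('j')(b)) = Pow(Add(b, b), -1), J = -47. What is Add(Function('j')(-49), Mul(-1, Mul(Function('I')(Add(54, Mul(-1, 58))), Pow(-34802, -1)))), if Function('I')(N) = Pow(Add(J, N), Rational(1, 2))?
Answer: Add(Rational(-1, 196), Mul(Rational(1, 34802), I, Pow(51, Rational(1, 2)))) ≈ Add(-0.0051020, Mul(0.00020520, I))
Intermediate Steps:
Function('j')(b) = Mul(Rational(1, 4), Pow(b, -1)) (Function('j')(b) = Mul(Rational(1, 2), Pow(Add(b, b), -1)) = Mul(Rational(1, 2), Pow(Mul(2, b), -1)) = Mul(Rational(1, 2), Mul(Rational(1, 2), Pow(b, -1))) = Mul(Rational(1, 4), Pow(b, -1)))
Function('I')(N) = Pow(Add(-47, N), Rational(1, 2))
Add(Function('j')(-49), Mul(-1, Mul(Function('I')(Add(54, Mul(-1, 58))), Pow(-34802, -1)))) = Add(Mul(Rational(1, 4), Pow(-49, -1)), Mul(-1, Mul(Pow(Add(-47, Add(54, Mul(-1, 58))), Rational(1, 2)), Pow(-34802, -1)))) = Add(Mul(Rational(1, 4), Rational(-1, 49)), Mul(-1, Mul(Pow(Add(-47, Add(54, -58)), Rational(1, 2)), Rational(-1, 34802)))) = Add(Rational(-1, 196), Mul(-1, Mul(Pow(Add(-47, -4), Rational(1, 2)), Rational(-1, 34802)))) = Add(Rational(-1, 196), Mul(-1, Mul(Pow(-51, Rational(1, 2)), Rational(-1, 34802)))) = Add(Rational(-1, 196), Mul(-1, Mul(Mul(I, Pow(51, Rational(1, 2))), Rational(-1, 34802)))) = Add(Rational(-1, 196), Mul(-1, Mul(Rational(-1, 34802), I, Pow(51, Rational(1, 2))))) = Add(Rational(-1, 196), Mul(Rational(1, 34802), I, Pow(51, Rational(1, 2))))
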